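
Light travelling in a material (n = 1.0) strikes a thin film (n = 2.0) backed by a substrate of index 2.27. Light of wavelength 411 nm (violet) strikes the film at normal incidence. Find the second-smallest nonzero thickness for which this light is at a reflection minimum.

154 nm

Ray reflecting at the top interface goes from n = 1.0 toward n = 2.0: a half-wave phase shift.
Bottom surface (2.0 → 2.27): reflection off a higher-index medium gives a half-wave phase shift.
Zero or two π shifts → no net half-wave offset.
So the condition for destructive reflection is 2 n t = (m + ½) λ.
The second-smallest nonzero thickness corresponds to m = 1: t = (m + ½) λ / (2 n) = 1.50 × 411 / (2 × 2.0) = 154 nm.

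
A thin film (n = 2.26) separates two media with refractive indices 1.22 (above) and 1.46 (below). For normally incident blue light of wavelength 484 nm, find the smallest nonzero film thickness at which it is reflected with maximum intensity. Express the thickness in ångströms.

Top surface (1.22 → 2.26): reflection off a higher-index medium gives a half-wave phase shift.
Bottom surface (2.26 → 1.46): reflection off a lower-index medium gives no phase shift.
Exactly one π shift → a net half-wave offset.
With one net inversion, constructive interference in reflection requires 2 n t = (m + ½) λ.
Minimum at m = 0: t = λ / (4 n) = 484 / (4 × 2.26) = 53.5 nm.

535 Å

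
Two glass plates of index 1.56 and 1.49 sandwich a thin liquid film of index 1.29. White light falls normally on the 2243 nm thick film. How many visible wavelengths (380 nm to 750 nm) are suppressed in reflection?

8

Top surface (1.56 → 1.29): reflection off a lower-index medium gives no phase shift.
Ray reflecting at the bottom interface goes from n = 1.29 toward n = 1.49: a half-wave phase shift.
Exactly one π shift → a net half-wave offset.
So the condition for destructive reflection is 2 n t = m λ.
λ = 2 n t / m = 5787 / m nm.
m=7: 827 nm (IR); m=8: 723 nm (visible); m=9: 643 nm (visible); m=10: 579 nm (visible); m=11: 526 nm (visible); m=12: 482 nm (visible); m=13: 445 nm (visible); m=14: 413 nm (visible); m=15: 386 nm (visible); m=16: 362 nm (UV).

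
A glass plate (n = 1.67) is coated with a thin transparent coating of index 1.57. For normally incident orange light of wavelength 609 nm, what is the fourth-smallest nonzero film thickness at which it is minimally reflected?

679 nm

Top surface (1.0 → 1.57): reflection off a higher-index medium gives a half-wave phase shift.
At the lower boundary (n = 1.57 to n = 1.67) the reflected ray undergoes a half-wave phase shift.
The two reflections carry the same phase change, so no net offset.
For dark reflection here: 2 n t = (m + ½) λ.
The fourth-smallest nonzero thickness corresponds to m = 3: t = (m + ½) λ / (2 n) = 3.50 × 609 / (2 × 1.57) = 679 nm.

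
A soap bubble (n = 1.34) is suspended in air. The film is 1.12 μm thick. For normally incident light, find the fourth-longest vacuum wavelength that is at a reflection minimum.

Ray reflecting at the top interface goes from n = 1.0 toward n = 1.34: a half-wave phase shift.
At the lower boundary (n = 1.34 to n = 1.0) the reflected ray undergoes no phase shift.
Net: one phase inversion between the two reflected rays.
For weak reflection here: 2 n t = m λ.
λ = 2 n t / m. The fourth-longest wavelength is m = 4: λ = 2 × 1.34 × 1120 / 4.00 = 750 nm.

750 nm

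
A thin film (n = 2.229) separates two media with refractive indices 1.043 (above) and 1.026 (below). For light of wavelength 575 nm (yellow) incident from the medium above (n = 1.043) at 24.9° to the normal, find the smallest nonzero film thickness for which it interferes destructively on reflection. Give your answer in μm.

0.132 μm

Top surface (1.043 → 2.229): reflection off a higher-index medium gives a half-wave phase shift.
Ray reflecting at the bottom interface goes from n = 2.229 toward n = 1.026: no phase shift.
Exactly one π shift → a net half-wave offset.
For weak reflection here: 2 n t cos θ_r = m λ.
Snell's law: 1.043 sin 24.9° = 2.229 sin θ_r → sin θ_r = 0.197, cos θ_r = 0.980.
Minimum nonzero at m = 1: t = λ / (2 n cos θ_r) = 575 / (2 × 2.229 × 0.980) = 132 nm.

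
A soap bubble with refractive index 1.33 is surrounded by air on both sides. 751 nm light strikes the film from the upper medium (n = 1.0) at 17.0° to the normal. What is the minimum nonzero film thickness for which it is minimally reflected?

289 nm

At the upper boundary (n = 1.0 to n = 1.33) the reflected ray undergoes a half-wave phase shift.
Ray reflecting at the bottom interface goes from n = 1.33 toward n = 1.0: no phase shift.
Exactly one π shift → a net half-wave offset.
With one net inversion, destructive interference in reflection requires 2 n t cos θ_r = m λ.
Snell's law: 1.0 sin 17.0° = 1.33 sin θ_r → sin θ_r = 0.220, cos θ_r = 0.976.
Minimum nonzero at m = 1: t = λ / (2 n cos θ_r) = 751 / (2 × 1.33 × 0.976) = 289 nm.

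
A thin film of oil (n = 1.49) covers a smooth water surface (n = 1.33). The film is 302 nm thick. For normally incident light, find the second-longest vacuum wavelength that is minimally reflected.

At the upper boundary (n = 1.0 to n = 1.49) the reflected ray undergoes a half-wave phase shift.
Bottom surface (1.49 → 1.33): reflection off a lower-index medium gives no phase shift.
The two reflections differ by half a wavelength.
With one net inversion, destructive interference in reflection requires 2 n t = m λ.
λ = 2 n t / m. The second-longest wavelength is m = 2: λ = 2 × 1.49 × 302 / 2.00 = 450 nm.

450 nm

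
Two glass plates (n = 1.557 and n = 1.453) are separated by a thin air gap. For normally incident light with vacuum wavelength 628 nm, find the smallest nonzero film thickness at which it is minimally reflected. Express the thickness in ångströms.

At the upper boundary (n = 1.557 to n = 1.0) the reflected ray undergoes no phase shift.
Bottom surface (1.0 → 1.453): reflection off a higher-index medium gives a half-wave phase shift.
The two reflections differ by half a wavelength.
For dark reflection here: 2 n t = m λ.
Minimum nonzero at m = 1: t = λ / (2 n) = 628 / (2 × 1.0) = 314 nm.

3140 Å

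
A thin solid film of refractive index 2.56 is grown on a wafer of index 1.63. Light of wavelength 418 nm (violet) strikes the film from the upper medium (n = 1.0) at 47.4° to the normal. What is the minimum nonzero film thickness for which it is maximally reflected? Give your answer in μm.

Top surface (1.0 → 2.56): reflection off a higher-index medium gives a half-wave phase shift.
At the lower boundary (n = 2.56 to n = 1.63) the reflected ray undergoes no phase shift.
Net: one phase inversion between the two reflected rays.
For strong reflection here: 2 n t cos θ_r = (m + ½) λ.
Snell's law: 1.0 sin 47.4° = 2.56 sin θ_r → sin θ_r = 0.288, cos θ_r = 0.958.
Minimum at m = 0: t = λ / (4 n cos θ_r) = 418 / (4 × 2.56 × 0.958) = 42.6 nm.

0.0426 μm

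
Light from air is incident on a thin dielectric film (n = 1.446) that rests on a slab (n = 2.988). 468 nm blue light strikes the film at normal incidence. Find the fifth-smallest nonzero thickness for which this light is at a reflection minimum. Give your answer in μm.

0.728 μm

Ray reflecting at the top interface goes from n = 1.0 toward n = 1.446: a half-wave phase shift.
Bottom surface (1.446 → 2.988): reflection off a higher-index medium gives a half-wave phase shift.
Zero or two π shifts → no net half-wave offset.
So the condition for destructive reflection is 2 n t = (m + ½) λ.
The fifth-smallest nonzero thickness corresponds to m = 4: t = (m + ½) λ / (2 n) = 4.50 × 468 / (2 × 1.446) = 728 nm.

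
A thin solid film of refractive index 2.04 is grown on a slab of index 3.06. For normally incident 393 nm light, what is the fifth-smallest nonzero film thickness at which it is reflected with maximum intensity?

Ray reflecting at the top interface goes from n = 1.0 toward n = 2.04: a half-wave phase shift.
Bottom surface (2.04 → 3.06): reflection off a higher-index medium gives a half-wave phase shift.
Zero or two π shifts → no net half-wave offset.
For strong reflection here: 2 n t = m λ.
The fifth-smallest nonzero thickness corresponds to m = 5: t = m λ / (2 n) = 5.00 × 393 / (2 × 2.04) = 482 nm.

482 nm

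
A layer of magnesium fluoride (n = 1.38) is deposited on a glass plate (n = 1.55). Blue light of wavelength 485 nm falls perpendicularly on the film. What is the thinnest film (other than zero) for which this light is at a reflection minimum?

Ray reflecting at the top interface goes from n = 1.0 toward n = 1.38: a half-wave phase shift.
At the lower boundary (n = 1.38 to n = 1.55) the reflected ray undergoes a half-wave phase shift.
The two reflections carry the same phase change, so no net offset.
For minimum reflection here: 2 n t = (m + ½) λ.
Minimum at m = 0: t = λ / (4 n) = 485 / (4 × 1.38) = 87.9 nm.

87.9 nm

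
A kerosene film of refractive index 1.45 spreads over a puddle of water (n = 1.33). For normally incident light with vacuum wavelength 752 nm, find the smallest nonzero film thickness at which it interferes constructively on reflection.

At the upper boundary (n = 1.0 to n = 1.45) the reflected ray undergoes a half-wave phase shift.
Ray reflecting at the bottom interface goes from n = 1.45 toward n = 1.33: no phase shift.
The two reflections differ by half a wavelength.
For bright reflection here: 2 n t = (m + ½) λ.
Minimum at m = 0: t = λ / (4 n) = 752 / (4 × 1.45) = 130 nm.

130 nm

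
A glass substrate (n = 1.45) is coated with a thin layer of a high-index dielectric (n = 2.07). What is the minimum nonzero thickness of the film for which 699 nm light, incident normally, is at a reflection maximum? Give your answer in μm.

0.0844 μm

Ray reflecting at the top interface goes from n = 1.0 toward n = 2.07: a half-wave phase shift.
Bottom surface (2.07 → 1.45): reflection off a lower-index medium gives no phase shift.
The two reflections differ by half a wavelength.
With one net inversion, constructive interference in reflection requires 2 n t = (m + ½) λ.
Minimum at m = 0: t = λ / (4 n) = 699 / (4 × 2.07) = 84.4 nm.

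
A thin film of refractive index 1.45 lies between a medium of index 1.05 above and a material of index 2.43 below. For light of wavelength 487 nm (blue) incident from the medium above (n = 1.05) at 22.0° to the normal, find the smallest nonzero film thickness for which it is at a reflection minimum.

At the upper boundary (n = 1.05 to n = 1.45) the reflected ray undergoes a half-wave phase shift.
At the lower boundary (n = 1.45 to n = 2.43) the reflected ray undergoes a half-wave phase shift.
Zero or two π shifts → no net half-wave offset.
So the condition for destructive reflection is 2 n t cos θ_r = (m + ½) λ.
Snell's law: 1.05 sin 22.0° = 1.45 sin θ_r → sin θ_r = 0.271, cos θ_r = 0.963.
Minimum at m = 0: t = λ / (4 n cos θ_r) = 487 / (4 × 1.45 × 0.963) = 87.2 nm.

87.2 nm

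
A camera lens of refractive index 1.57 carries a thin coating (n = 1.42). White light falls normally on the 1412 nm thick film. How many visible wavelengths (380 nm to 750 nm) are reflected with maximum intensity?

5

Top surface (1.0 → 1.42): reflection off a higher-index medium gives a half-wave phase shift.
Ray reflecting at the bottom interface goes from n = 1.42 toward n = 1.57: a half-wave phase shift.
The two reflections carry the same phase change, so no net offset.
For maximum reflection here: 2 n t = m λ.
λ = 2 n t / m = 4010 / m nm.
m=5: 802 nm (IR); m=6: 668 nm (visible); m=7: 573 nm (visible); m=8: 501 nm (visible); m=9: 446 nm (visible); m=10: 401 nm (visible); m=11: 365 nm (UV).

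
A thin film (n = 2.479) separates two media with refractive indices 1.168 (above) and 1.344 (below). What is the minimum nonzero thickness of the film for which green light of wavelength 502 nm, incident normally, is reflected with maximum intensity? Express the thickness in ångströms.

Ray reflecting at the top interface goes from n = 1.168 toward n = 2.479: a half-wave phase shift.
Bottom surface (2.479 → 1.344): reflection off a lower-index medium gives no phase shift.
Net: one phase inversion between the two reflected rays.
For bright reflection here: 2 n t = (m + ½) λ.
Minimum at m = 0: t = λ / (4 n) = 502 / (4 × 2.479) = 50.6 nm.

506 Å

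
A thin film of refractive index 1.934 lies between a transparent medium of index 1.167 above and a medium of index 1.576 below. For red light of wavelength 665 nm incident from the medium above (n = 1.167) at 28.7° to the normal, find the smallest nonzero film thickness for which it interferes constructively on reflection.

89.8 nm

Top surface (1.167 → 1.934): reflection off a higher-index medium gives a half-wave phase shift.
Ray reflecting at the bottom interface goes from n = 1.934 toward n = 1.576: no phase shift.
The two reflections differ by half a wavelength.
With one net inversion, constructive interference in reflection requires 2 n t cos θ_r = (m + ½) λ.
Snell's law: 1.167 sin 28.7° = 1.934 sin θ_r → sin θ_r = 0.290, cos θ_r = 0.957.
Minimum at m = 0: t = λ / (4 n cos θ_r) = 665 / (4 × 1.934 × 0.957) = 89.8 nm.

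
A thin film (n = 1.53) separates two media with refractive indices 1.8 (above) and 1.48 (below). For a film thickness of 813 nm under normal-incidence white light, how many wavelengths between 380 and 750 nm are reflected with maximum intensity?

3

At the upper boundary (n = 1.8 to n = 1.53) the reflected ray undergoes no phase shift.
Ray reflecting at the bottom interface goes from n = 1.53 toward n = 1.48: no phase shift.
Zero or two π shifts → no net half-wave offset.
For maximum reflection here: 2 n t = m λ.
λ = 2 n t / m = 2488 / m nm.
m=3: 829 nm (IR); m=4: 622 nm (visible); m=5: 498 nm (visible); m=6: 415 nm (visible); m=7: 355 nm (UV).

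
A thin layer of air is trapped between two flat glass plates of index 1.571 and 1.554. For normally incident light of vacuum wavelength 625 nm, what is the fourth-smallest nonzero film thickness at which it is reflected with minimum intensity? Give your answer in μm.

Ray reflecting at the top interface goes from n = 1.571 toward n = 1.0: no phase shift.
Bottom surface (1.0 → 1.554): reflection off a higher-index medium gives a half-wave phase shift.
Net: one phase inversion between the two reflected rays.
With one net inversion, destructive interference in reflection requires 2 n t = m λ.
The fourth-smallest nonzero thickness corresponds to m = 4: t = m λ / (2 n) = 4.00 × 625 / (2 × 1.0) = 1250 nm.

1.25 μm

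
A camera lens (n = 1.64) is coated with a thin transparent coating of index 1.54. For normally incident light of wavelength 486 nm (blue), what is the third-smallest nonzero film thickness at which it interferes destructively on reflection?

Top surface (1.0 → 1.54): reflection off a higher-index medium gives a half-wave phase shift.
At the lower boundary (n = 1.54 to n = 1.64) the reflected ray undergoes a half-wave phase shift.
Net: no relative phase inversion (both shifts match).
For minimum reflection here: 2 n t = (m + ½) λ.
The third-smallest nonzero thickness corresponds to m = 2: t = (m + ½) λ / (2 n) = 2.50 × 486 / (2 × 1.54) = 394 nm.

394 nm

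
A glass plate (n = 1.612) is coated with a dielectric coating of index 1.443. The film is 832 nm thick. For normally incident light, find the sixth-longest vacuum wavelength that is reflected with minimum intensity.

Top surface (1.0 → 1.443): reflection off a higher-index medium gives a half-wave phase shift.
Bottom surface (1.443 → 1.612): reflection off a higher-index medium gives a half-wave phase shift.
Net: no relative phase inversion (both shifts match).
For weak reflection here: 2 n t = (m + ½) λ.
λ = 2 n t / (m + ½). The sixth-longest wavelength is m = 5: λ = 2 × 1.443 × 832 / 5.50 = 437 nm.

437 nm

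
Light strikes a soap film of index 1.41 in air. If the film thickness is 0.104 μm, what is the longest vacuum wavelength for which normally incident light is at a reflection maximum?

Top surface (1.0 → 1.41): reflection off a higher-index medium gives a half-wave phase shift.
Ray reflecting at the bottom interface goes from n = 1.41 toward n = 1.0: no phase shift.
The two reflections differ by half a wavelength.
For strong reflection here: 2 n t = (m + ½) λ.
λ = 2 n t / (m + ½). The longest wavelength is m = 0: λ = 2 × 1.41 × 104 / 0.500 = 587 nm.

587 nm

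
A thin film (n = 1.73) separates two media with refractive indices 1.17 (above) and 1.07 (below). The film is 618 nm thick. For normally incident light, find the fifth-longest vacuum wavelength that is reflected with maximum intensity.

At the upper boundary (n = 1.17 to n = 1.73) the reflected ray undergoes a half-wave phase shift.
At the lower boundary (n = 1.73 to n = 1.07) the reflected ray undergoes no phase shift.
Exactly one π shift → a net half-wave offset.
For bright reflection here: 2 n t = (m + ½) λ.
λ = 2 n t / (m + ½). The fifth-longest wavelength is m = 4: λ = 2 × 1.73 × 618 / 4.50 = 475 nm.

475 nm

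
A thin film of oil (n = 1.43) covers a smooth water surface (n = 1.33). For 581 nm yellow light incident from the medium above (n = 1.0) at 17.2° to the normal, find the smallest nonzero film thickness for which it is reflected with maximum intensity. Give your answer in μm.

Ray reflecting at the top interface goes from n = 1.0 toward n = 1.43: a half-wave phase shift.
At the lower boundary (n = 1.43 to n = 1.33) the reflected ray undergoes no phase shift.
The two reflections differ by half a wavelength.
With one net inversion, constructive interference in reflection requires 2 n t cos θ_r = (m + ½) λ.
Snell's law: 1.0 sin 17.2° = 1.43 sin θ_r → sin θ_r = 0.207, cos θ_r = 0.978.
Minimum at m = 0: t = λ / (4 n cos θ_r) = 581 / (4 × 1.43 × 0.978) = 104 nm.

0.104 μm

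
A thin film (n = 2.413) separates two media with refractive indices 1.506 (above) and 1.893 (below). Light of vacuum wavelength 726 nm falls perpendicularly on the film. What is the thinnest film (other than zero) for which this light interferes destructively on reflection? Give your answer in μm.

At the upper boundary (n = 1.506 to n = 2.413) the reflected ray undergoes a half-wave phase shift.
Bottom surface (2.413 → 1.893): reflection off a lower-index medium gives no phase shift.
Exactly one π shift → a net half-wave offset.
For weak reflection here: 2 n t = m λ.
Minimum nonzero at m = 1: t = λ / (2 n) = 726 / (2 × 2.413) = 150 nm.

0.150 μm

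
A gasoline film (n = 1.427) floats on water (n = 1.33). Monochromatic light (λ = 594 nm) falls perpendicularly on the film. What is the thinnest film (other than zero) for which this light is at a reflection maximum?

At the upper boundary (n = 1.0 to n = 1.427) the reflected ray undergoes a half-wave phase shift.
Bottom surface (1.427 → 1.33): reflection off a lower-index medium gives no phase shift.
The two reflections differ by half a wavelength.
For maximum reflection here: 2 n t = (m + ½) λ.
Minimum at m = 0: t = λ / (4 n) = 594 / (4 × 1.427) = 104 nm.

104 nm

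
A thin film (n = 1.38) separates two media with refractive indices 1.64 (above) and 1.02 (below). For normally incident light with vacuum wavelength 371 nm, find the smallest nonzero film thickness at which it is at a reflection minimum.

67.2 nm

Top surface (1.64 → 1.38): reflection off a lower-index medium gives no phase shift.
Ray reflecting at the bottom interface goes from n = 1.38 toward n = 1.02: no phase shift.
Zero or two π shifts → no net half-wave offset.
So the condition for destructive reflection is 2 n t = (m + ½) λ.
Minimum at m = 0: t = λ / (4 n) = 371 / (4 × 1.38) = 67.2 nm.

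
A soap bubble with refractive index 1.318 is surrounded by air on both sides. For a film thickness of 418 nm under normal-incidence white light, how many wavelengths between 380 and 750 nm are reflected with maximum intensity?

2

At the upper boundary (n = 1.0 to n = 1.318) the reflected ray undergoes a half-wave phase shift.
Bottom surface (1.318 → 1.0): reflection off a lower-index medium gives no phase shift.
Net: one phase inversion between the two reflected rays.
So the condition for constructive reflection is 2 n t = (m + ½) λ.
λ = 2 n t / (m + ½) = 1102 / (m + ½) nm.
m=0: 2204 nm (IR); m=1: 735 nm (visible); m=2: 441 nm (visible); m=3: 315 nm (UV).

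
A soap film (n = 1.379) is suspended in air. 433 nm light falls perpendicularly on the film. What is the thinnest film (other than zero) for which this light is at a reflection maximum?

78.5 nm

At the upper boundary (n = 1.0 to n = 1.379) the reflected ray undergoes a half-wave phase shift.
At the lower boundary (n = 1.379 to n = 1.0) the reflected ray undergoes no phase shift.
The two reflections differ by half a wavelength.
With one net inversion, constructive interference in reflection requires 2 n t = (m + ½) λ.
Minimum at m = 0: t = λ / (4 n) = 433 / (4 × 1.379) = 78.5 nm.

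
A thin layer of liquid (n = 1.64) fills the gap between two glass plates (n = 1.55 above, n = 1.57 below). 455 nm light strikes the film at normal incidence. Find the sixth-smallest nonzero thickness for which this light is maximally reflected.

763 nm

Top surface (1.55 → 1.64): reflection off a higher-index medium gives a half-wave phase shift.
Bottom surface (1.64 → 1.57): reflection off a lower-index medium gives no phase shift.
The two reflections differ by half a wavelength.
With one net inversion, constructive interference in reflection requires 2 n t = (m + ½) λ.
The sixth-smallest nonzero thickness corresponds to m = 5: t = (m + ½) λ / (2 n) = 5.50 × 455 / (2 × 1.64) = 763 nm.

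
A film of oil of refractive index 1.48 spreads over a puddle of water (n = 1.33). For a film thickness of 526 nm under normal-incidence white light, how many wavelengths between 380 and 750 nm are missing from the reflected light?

Top surface (1.0 → 1.48): reflection off a higher-index medium gives a half-wave phase shift.
At the lower boundary (n = 1.48 to n = 1.33) the reflected ray undergoes no phase shift.
Net: one phase inversion between the two reflected rays.
With one net inversion, destructive interference in reflection requires 2 n t = m λ.
λ = 2 n t / m = 1557 / m nm.
m=2: 778 nm (IR); m=3: 519 nm (visible); m=4: 389 nm (visible); m=5: 311 nm (UV).

2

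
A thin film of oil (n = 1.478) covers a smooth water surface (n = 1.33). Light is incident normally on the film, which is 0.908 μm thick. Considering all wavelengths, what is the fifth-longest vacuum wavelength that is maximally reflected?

Ray reflecting at the top interface goes from n = 1.0 toward n = 1.478: a half-wave phase shift.
Ray reflecting at the bottom interface goes from n = 1.478 toward n = 1.33: no phase shift.
Net: one phase inversion between the two reflected rays.
So the condition for constructive reflection is 2 n t = (m + ½) λ.
λ = 2 n t / (m + ½). The fifth-longest wavelength is m = 4: λ = 2 × 1.478 × 908 / 4.50 = 596 nm.

596 nm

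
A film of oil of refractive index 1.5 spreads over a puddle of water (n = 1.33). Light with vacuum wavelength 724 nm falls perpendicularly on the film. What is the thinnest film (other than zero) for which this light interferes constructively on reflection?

121 nm

At the upper boundary (n = 1.0 to n = 1.5) the reflected ray undergoes a half-wave phase shift.
Ray reflecting at the bottom interface goes from n = 1.5 toward n = 1.33: no phase shift.
Net: one phase inversion between the two reflected rays.
With one net inversion, constructive interference in reflection requires 2 n t = (m + ½) λ.
Minimum at m = 0: t = λ / (4 n) = 724 / (4 × 1.5) = 121 nm.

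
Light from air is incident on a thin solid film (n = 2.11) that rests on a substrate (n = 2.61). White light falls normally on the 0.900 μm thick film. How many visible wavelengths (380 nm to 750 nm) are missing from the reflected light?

5

Top surface (1.0 → 2.11): reflection off a higher-index medium gives a half-wave phase shift.
Ray reflecting at the bottom interface goes from n = 2.11 toward n = 2.61: a half-wave phase shift.
Net: no relative phase inversion (both shifts match).
So the condition for destructive reflection is 2 n t = (m + ½) λ.
λ = 2 n t / (m + ½) = 3798 / (m + ½) nm.
m=4: 844 nm (IR); m=5: 691 nm (visible); m=6: 584 nm (visible); m=7: 506 nm (visible); m=8: 447 nm (visible); m=9: 400 nm (visible); m=10: 362 nm (UV).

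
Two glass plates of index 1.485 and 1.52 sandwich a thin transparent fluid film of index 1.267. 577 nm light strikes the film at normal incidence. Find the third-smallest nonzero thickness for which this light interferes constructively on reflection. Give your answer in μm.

Ray reflecting at the top interface goes from n = 1.485 toward n = 1.267: no phase shift.
At the lower boundary (n = 1.267 to n = 1.52) the reflected ray undergoes a half-wave phase shift.
The two reflections differ by half a wavelength.
For maximum reflection here: 2 n t = (m + ½) λ.
The third-smallest nonzero thickness corresponds to m = 2: t = (m + ½) λ / (2 n) = 2.50 × 577 / (2 × 1.267) = 569 nm.

0.569 μm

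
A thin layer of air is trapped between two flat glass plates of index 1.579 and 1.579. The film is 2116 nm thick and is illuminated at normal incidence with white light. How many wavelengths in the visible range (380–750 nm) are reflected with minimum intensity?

6

Top surface (1.579 → 1.0): reflection off a lower-index medium gives no phase shift.
Ray reflecting at the bottom interface goes from n = 1.0 toward n = 1.579: a half-wave phase shift.
Exactly one π shift → a net half-wave offset.
For dark reflection here: 2 n t = m λ.
λ = 2 n t / m = 4232 / m nm.
m=5: 846 nm (IR); m=6: 705 nm (visible); m=7: 605 nm (visible); m=8: 529 nm (visible); m=9: 470 nm (visible); m=10: 423 nm (visible); m=11: 385 nm (visible); m=12: 353 nm (UV).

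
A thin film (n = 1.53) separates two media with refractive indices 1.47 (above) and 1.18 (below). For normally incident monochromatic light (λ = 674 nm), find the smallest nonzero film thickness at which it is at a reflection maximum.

Ray reflecting at the top interface goes from n = 1.47 toward n = 1.53: a half-wave phase shift.
At the lower boundary (n = 1.53 to n = 1.18) the reflected ray undergoes no phase shift.
The two reflections differ by half a wavelength.
For maximum reflection here: 2 n t = (m + ½) λ.
Minimum at m = 0: t = λ / (4 n) = 674 / (4 × 1.53) = 110 nm.

110 nm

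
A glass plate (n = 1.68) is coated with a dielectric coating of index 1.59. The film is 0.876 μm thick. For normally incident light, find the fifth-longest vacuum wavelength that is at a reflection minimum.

Ray reflecting at the top interface goes from n = 1.0 toward n = 1.59: a half-wave phase shift.
Bottom surface (1.59 → 1.68): reflection off a higher-index medium gives a half-wave phase shift.
The two reflections carry the same phase change, so no net offset.
For minimum reflection here: 2 n t = (m + ½) λ.
λ = 2 n t / (m + ½). The fifth-longest wavelength is m = 4: λ = 2 × 1.59 × 876 / 4.50 = 619 nm.

619 nm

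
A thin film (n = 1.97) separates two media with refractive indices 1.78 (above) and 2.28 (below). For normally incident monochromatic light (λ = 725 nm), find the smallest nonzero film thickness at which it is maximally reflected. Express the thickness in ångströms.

Top surface (1.78 → 1.97): reflection off a higher-index medium gives a half-wave phase shift.
Ray reflecting at the bottom interface goes from n = 1.97 toward n = 2.28: a half-wave phase shift.
Zero or two π shifts → no net half-wave offset.
For maximum reflection here: 2 n t = m λ.
Minimum nonzero at m = 1: t = λ / (2 n) = 725 / (2 × 1.97) = 184 nm.

1840 Å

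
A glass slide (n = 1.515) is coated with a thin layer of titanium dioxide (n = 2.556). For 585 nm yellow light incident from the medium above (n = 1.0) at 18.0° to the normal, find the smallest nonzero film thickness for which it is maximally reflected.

57.6 nm

Top surface (1.0 → 2.556): reflection off a higher-index medium gives a half-wave phase shift.
Ray reflecting at the bottom interface goes from n = 2.556 toward n = 1.515: no phase shift.
Exactly one π shift → a net half-wave offset.
For strong reflection here: 2 n t cos θ_r = (m + ½) λ.
Snell's law: 1.0 sin 18.0° = 2.556 sin θ_r → sin θ_r = 0.121, cos θ_r = 0.993.
Minimum at m = 0: t = λ / (4 n cos θ_r) = 585 / (4 × 2.556 × 0.993) = 57.6 nm.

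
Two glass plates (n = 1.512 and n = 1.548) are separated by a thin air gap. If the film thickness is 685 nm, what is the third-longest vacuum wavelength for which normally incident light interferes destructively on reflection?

457 nm

Ray reflecting at the top interface goes from n = 1.512 toward n = 1.0: no phase shift.
Ray reflecting at the bottom interface goes from n = 1.0 toward n = 1.548: a half-wave phase shift.
The two reflections differ by half a wavelength.
With one net inversion, destructive interference in reflection requires 2 n t = m λ.
λ = 2 n t / m. The third-longest wavelength is m = 3: λ = 2 × 1.0 × 685 / 3.00 = 457 nm.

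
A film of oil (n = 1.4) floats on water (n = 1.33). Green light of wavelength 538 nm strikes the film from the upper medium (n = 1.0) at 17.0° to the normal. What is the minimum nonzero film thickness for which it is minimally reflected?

196 nm

At the upper boundary (n = 1.0 to n = 1.4) the reflected ray undergoes a half-wave phase shift.
At the lower boundary (n = 1.4 to n = 1.33) the reflected ray undergoes no phase shift.
Exactly one π shift → a net half-wave offset.
For minimum reflection here: 2 n t cos θ_r = m λ.
Snell's law: 1.0 sin 17.0° = 1.4 sin θ_r → sin θ_r = 0.209, cos θ_r = 0.978.
Minimum nonzero at m = 1: t = λ / (2 n cos θ_r) = 538 / (2 × 1.4 × 0.978) = 196 nm.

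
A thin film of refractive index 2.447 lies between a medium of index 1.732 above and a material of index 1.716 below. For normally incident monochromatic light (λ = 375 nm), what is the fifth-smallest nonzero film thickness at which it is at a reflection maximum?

345 nm

Ray reflecting at the top interface goes from n = 1.732 toward n = 2.447: a half-wave phase shift.
At the lower boundary (n = 2.447 to n = 1.716) the reflected ray undergoes no phase shift.
Exactly one π shift → a net half-wave offset.
For maximum reflection here: 2 n t = (m + ½) λ.
The fifth-smallest nonzero thickness corresponds to m = 4: t = (m + ½) λ / (2 n) = 4.50 × 375 / (2 × 2.447) = 345 nm.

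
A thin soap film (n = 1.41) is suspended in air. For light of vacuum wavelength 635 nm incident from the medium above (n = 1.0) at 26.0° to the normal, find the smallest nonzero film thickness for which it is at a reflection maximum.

At the upper boundary (n = 1.0 to n = 1.41) the reflected ray undergoes a half-wave phase shift.
At the lower boundary (n = 1.41 to n = 1.0) the reflected ray undergoes no phase shift.
Net: one phase inversion between the two reflected rays.
So the condition for constructive reflection is 2 n t cos θ_r = (m + ½) λ.
Snell's law: 1.0 sin 26.0° = 1.41 sin θ_r → sin θ_r = 0.311, cos θ_r = 0.950.
Minimum at m = 0: t = λ / (4 n cos θ_r) = 635 / (4 × 1.41 × 0.950) = 118 nm.

118 nm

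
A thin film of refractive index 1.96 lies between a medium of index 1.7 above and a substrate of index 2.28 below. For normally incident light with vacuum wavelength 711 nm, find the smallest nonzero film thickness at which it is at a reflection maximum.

Top surface (1.7 → 1.96): reflection off a higher-index medium gives a half-wave phase shift.
Ray reflecting at the bottom interface goes from n = 1.96 toward n = 2.28: a half-wave phase shift.
Net: no relative phase inversion (both shifts match).
With no net inversion, constructive interference in reflection requires 2 n t = m λ.
Minimum nonzero at m = 1: t = λ / (2 n) = 711 / (2 × 1.96) = 181 nm.

181 nm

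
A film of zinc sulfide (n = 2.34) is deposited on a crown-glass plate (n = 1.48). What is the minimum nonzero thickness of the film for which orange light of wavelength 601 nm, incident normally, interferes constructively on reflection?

64.2 nm

Top surface (1.0 → 2.34): reflection off a higher-index medium gives a half-wave phase shift.
Bottom surface (2.34 → 1.48): reflection off a lower-index medium gives no phase shift.
Exactly one π shift → a net half-wave offset.
With one net inversion, constructive interference in reflection requires 2 n t = (m + ½) λ.
Minimum at m = 0: t = λ / (4 n) = 601 / (4 × 2.34) = 64.2 nm.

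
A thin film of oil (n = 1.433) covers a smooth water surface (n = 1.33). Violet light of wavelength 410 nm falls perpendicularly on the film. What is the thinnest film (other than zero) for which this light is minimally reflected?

143 nm

Ray reflecting at the top interface goes from n = 1.0 toward n = 1.433: a half-wave phase shift.
Ray reflecting at the bottom interface goes from n = 1.433 toward n = 1.33: no phase shift.
The two reflections differ by half a wavelength.
With one net inversion, destructive interference in reflection requires 2 n t = m λ.
Minimum nonzero at m = 1: t = λ / (2 n) = 410 / (2 × 1.433) = 143 nm.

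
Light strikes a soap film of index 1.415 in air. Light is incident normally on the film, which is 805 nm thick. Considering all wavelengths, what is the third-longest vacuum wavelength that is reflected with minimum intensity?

759 nm

Top surface (1.0 → 1.415): reflection off a higher-index medium gives a half-wave phase shift.
Bottom surface (1.415 → 1.0): reflection off a lower-index medium gives no phase shift.
Exactly one π shift → a net half-wave offset.
With one net inversion, destructive interference in reflection requires 2 n t = m λ.
λ = 2 n t / m. The third-longest wavelength is m = 3: λ = 2 × 1.415 × 805 / 3.00 = 759 nm.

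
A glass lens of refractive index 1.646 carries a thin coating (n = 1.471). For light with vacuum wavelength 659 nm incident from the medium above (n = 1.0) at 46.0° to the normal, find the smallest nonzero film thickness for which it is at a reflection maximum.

257 nm

Top surface (1.0 → 1.471): reflection off a higher-index medium gives a half-wave phase shift.
Ray reflecting at the bottom interface goes from n = 1.471 toward n = 1.646: a half-wave phase shift.
The two reflections carry the same phase change, so no net offset.
For strong reflection here: 2 n t cos θ_r = m λ.
Snell's law: 1.0 sin 46.0° = 1.471 sin θ_r → sin θ_r = 0.489, cos θ_r = 0.872.
Minimum nonzero at m = 1: t = λ / (2 n cos θ_r) = 659 / (2 × 1.471 × 0.872) = 257 nm.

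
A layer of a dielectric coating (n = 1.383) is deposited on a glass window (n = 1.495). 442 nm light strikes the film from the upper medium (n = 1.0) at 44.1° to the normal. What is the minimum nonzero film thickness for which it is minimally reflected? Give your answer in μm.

0.0925 μm

At the upper boundary (n = 1.0 to n = 1.383) the reflected ray undergoes a half-wave phase shift.
Bottom surface (1.383 → 1.495): reflection off a higher-index medium gives a half-wave phase shift.
Net: no relative phase inversion (both shifts match).
For minimum reflection here: 2 n t cos θ_r = (m + ½) λ.
Snell's law: 1.0 sin 44.1° = 1.383 sin θ_r → sin θ_r = 0.503, cos θ_r = 0.864.
Minimum at m = 0: t = λ / (4 n cos θ_r) = 442 / (4 × 1.383 × 0.864) = 92.5 nm.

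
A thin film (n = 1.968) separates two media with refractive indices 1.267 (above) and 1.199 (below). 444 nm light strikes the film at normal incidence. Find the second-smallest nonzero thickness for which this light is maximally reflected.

Top surface (1.267 → 1.968): reflection off a higher-index medium gives a half-wave phase shift.
Bottom surface (1.968 → 1.199): reflection off a lower-index medium gives no phase shift.
Net: one phase inversion between the two reflected rays.
With one net inversion, constructive interference in reflection requires 2 n t = (m + ½) λ.
The second-smallest nonzero thickness corresponds to m = 1: t = (m + ½) λ / (2 n) = 1.50 × 444 / (2 × 1.968) = 169 nm.

169 nm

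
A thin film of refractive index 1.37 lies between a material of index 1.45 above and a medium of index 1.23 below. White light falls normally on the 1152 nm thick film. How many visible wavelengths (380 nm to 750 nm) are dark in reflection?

Top surface (1.45 → 1.37): reflection off a lower-index medium gives no phase shift.
Ray reflecting at the bottom interface goes from n = 1.37 toward n = 1.23: no phase shift.
Zero or two π shifts → no net half-wave offset.
For weak reflection here: 2 n t = (m + ½) λ.
λ = 2 n t / (m + ½) = 3156 / (m + ½) nm.
m=3: 902 nm (IR); m=4: 701 nm (visible); m=5: 574 nm (visible); m=6: 486 nm (visible); m=7: 421 nm (visible); m=8: 371 nm (UV).

4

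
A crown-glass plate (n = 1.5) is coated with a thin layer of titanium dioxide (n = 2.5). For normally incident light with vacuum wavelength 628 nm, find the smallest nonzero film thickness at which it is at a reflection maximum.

62.8 nm

Ray reflecting at the top interface goes from n = 1.0 toward n = 2.5: a half-wave phase shift.
Bottom surface (2.5 → 1.5): reflection off a lower-index medium gives no phase shift.
The two reflections differ by half a wavelength.
With one net inversion, constructive interference in reflection requires 2 n t = (m + ½) λ.
Minimum at m = 0: t = λ / (4 n) = 628 / (4 × 2.5) = 62.8 nm.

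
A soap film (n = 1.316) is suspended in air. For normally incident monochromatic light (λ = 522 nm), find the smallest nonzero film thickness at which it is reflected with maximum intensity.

Ray reflecting at the top interface goes from n = 1.0 toward n = 1.316: a half-wave phase shift.
Ray reflecting at the bottom interface goes from n = 1.316 toward n = 1.0: no phase shift.
The two reflections differ by half a wavelength.
With one net inversion, constructive interference in reflection requires 2 n t = (m + ½) λ.
Minimum at m = 0: t = λ / (4 n) = 522 / (4 × 1.316) = 99.2 nm.

99.2 nm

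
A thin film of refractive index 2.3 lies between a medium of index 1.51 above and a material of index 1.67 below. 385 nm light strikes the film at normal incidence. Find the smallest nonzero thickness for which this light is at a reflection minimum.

83.7 nm

Ray reflecting at the top interface goes from n = 1.51 toward n = 2.3: a half-wave phase shift.
Ray reflecting at the bottom interface goes from n = 2.3 toward n = 1.67: no phase shift.
Net: one phase inversion between the two reflected rays.
With one net inversion, destructive interference in reflection requires 2 n t = m λ.
The smallest nonzero thickness corresponds to m = 1: t = m λ / (2 n) = 1.00 × 385 / (2 × 2.3) = 83.7 nm.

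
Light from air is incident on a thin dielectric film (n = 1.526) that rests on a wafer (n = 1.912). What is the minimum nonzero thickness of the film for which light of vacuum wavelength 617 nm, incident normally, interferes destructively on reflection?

101 nm

Top surface (1.0 → 1.526): reflection off a higher-index medium gives a half-wave phase shift.
At the lower boundary (n = 1.526 to n = 1.912) the reflected ray undergoes a half-wave phase shift.
Net: no relative phase inversion (both shifts match).
So the condition for destructive reflection is 2 n t = (m + ½) λ.
Minimum at m = 0: t = λ / (4 n) = 617 / (4 × 1.526) = 101 nm.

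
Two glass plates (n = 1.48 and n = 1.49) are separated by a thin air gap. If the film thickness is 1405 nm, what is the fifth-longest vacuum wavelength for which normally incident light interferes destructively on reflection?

562 nm

Top surface (1.48 → 1.0): reflection off a lower-index medium gives no phase shift.
Bottom surface (1.0 → 1.49): reflection off a higher-index medium gives a half-wave phase shift.
The two reflections differ by half a wavelength.
With one net inversion, destructive interference in reflection requires 2 n t = m λ.
λ = 2 n t / m. The fifth-longest wavelength is m = 5: λ = 2 × 1.0 × 1405 / 5.00 = 562 nm.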